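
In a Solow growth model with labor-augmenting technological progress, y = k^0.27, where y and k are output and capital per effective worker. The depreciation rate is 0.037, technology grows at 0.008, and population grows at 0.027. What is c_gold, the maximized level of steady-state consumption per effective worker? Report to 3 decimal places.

n + g + δ = 0.027 + 0.008 + 0.037 = 0.072.
Golden rule sets MPK = n+g+δ: 0.27·k^(0.27−1) = 0.072, so k_gold = (0.27/0.072)^(1/0.73) ≈ 6.1143.
y_gold = 6.1143^0.27 ≈ 1.6305.
c_gold = y_gold − (n+g+δ)·k_gold = 1.6305 − 0.072·6.1143 ≈ 1.1902.

c_gold ≈ 1.190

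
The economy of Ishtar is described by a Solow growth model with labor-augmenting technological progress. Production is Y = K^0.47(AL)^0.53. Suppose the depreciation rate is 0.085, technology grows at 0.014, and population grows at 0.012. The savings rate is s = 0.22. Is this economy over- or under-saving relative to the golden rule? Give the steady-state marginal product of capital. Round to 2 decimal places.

under-saving; MPK ≈ 0.24

n + g + δ = 0.012 + 0.014 + 0.085 = 0.111.
Steady-state k*: s·k^0.47 = 0.111·k gives k* = (0.22/0.111)^(1/0.53) ≈ 3.6355.
MPK = 0.47·3.6355^(-0.53) ≈ 0.2371.
MPK > n+g+δ = 0.111, so the economy is dynamically efficient (under-saving).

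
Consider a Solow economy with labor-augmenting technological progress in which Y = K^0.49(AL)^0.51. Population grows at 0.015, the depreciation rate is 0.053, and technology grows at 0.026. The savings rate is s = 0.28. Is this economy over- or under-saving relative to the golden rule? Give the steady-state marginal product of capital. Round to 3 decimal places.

under-saving; MPK ≈ 0.164

n + g + δ = 0.015 + 0.026 + 0.053 = 0.094.
Steady-state k*: s·k^0.49 = 0.094·k gives k* = (0.28/0.094)^(1/0.51) ≈ 8.5010.
MPK = 0.49·8.5010^(-0.51) ≈ 0.1645.
MPK > n+g+δ = 0.094, so the economy is dynamically efficient (under-saving).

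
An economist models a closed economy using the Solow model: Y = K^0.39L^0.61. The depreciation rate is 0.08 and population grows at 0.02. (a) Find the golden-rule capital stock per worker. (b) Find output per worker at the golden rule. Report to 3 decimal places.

n + δ = 0.02 + 0.08 = 0.1.
Golden rule sets MPK = n+δ: 0.39·k^(0.39−1) = 0.1, so k_gold = (0.39/0.1)^(1/0.61) ≈ 9.3102.
y_gold = 9.3102^0.39 ≈ 2.3872.

(a) k_gold ≈ 9.310; (b) y_gold ≈ 2.387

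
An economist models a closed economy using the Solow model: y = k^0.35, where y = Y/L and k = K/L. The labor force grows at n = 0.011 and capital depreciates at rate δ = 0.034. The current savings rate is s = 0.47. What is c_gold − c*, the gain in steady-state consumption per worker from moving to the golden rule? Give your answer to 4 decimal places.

Δc ≈ 0.0870

Break-even investment rate: n + δ = 0.011 + 0.034 = 0.045.
Current steady state (s = 0.47): k* = (0.47/0.045)^(1/0.65) ≈ 36.9416, y* = 36.9416^0.35 ≈ 3.5370, c* = (1−0.47)·3.5370 ≈ 1.8746.
Golden rule sets MPK = n+δ: 0.35·k^(0.35−1) = 0.045, so k_gold = (0.35/0.045)^(1/0.65) ≈ 23.4718.
y_gold = 23.4718^0.35 ≈ 3.0178, c_gold = y_gold − 0.045·k_gold ≈ 1.9616.
Gain: Δc = 1.9616 − 1.8746 ≈ 0.0870.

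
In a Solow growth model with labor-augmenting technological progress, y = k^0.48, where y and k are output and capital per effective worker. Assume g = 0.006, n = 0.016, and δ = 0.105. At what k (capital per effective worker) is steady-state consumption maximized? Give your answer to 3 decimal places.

k_gold ≈ 12.896

The effective depreciation rate is n + g + δ = 0.016 + 0.006 + 0.105 = 0.127.
Golden rule sets MPK = n+g+δ: 0.48·k^(0.48−1) = 0.127, so k_gold = (0.48/0.127)^(1/0.52) ≈ 12.8961.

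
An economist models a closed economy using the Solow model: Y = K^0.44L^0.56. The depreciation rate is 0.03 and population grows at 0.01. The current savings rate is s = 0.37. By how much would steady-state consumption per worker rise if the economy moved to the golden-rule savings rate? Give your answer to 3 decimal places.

Δc ≈ 0.067

Capital per worker breaks even when investment replaces (n + δ)·k; here n + δ = 0.04.
Current steady state (s = 0.37): k* = (0.37/0.04)^(1/0.56) ≈ 53.1194, y* = 53.1194^0.44 ≈ 5.7426, c* = (1−0.37)·5.7426 ≈ 3.6179.
Golden rule sets MPK = n+δ: 0.44·k^(0.44−1) = 0.04, so k_gold = (0.44/0.04)^(1/0.56) ≈ 72.3819.
y_gold = 72.3819^0.44 ≈ 6.5802, c_gold = y_gold − 0.04·k_gold ≈ 3.6849.
Gain: Δc = 3.6849 − 3.6179 ≈ 0.0670.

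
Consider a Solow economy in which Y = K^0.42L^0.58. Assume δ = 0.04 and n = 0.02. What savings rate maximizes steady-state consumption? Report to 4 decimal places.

n + δ = 0.02 + 0.04 = 0.06.
At the golden rule MPK = n+δ, and in any Cobb-Douglas steady state s = (n+δ)·k/y = MPK·k/y = capital's share 0.42.

s_gold = 0.4200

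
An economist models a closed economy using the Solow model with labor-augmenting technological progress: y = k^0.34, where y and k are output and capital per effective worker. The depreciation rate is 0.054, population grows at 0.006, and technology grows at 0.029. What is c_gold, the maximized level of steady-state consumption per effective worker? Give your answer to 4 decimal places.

c_gold ≈ 1.3165

n + g + δ = 0.006 + 0.029 + 0.054 = 0.089.
At the golden rule the marginal product of capital equals n+g+δ: 0.34·k^(0.34−1) = 0.089. Solving, k_gold = (0.34/0.089)^(1/0.66) ≈ 7.6200.
y_gold = 7.6200^0.34 ≈ 1.9946.
c_gold = y_gold − (n+g+δ)·k_gold = 1.9946 − 0.089·7.6200 ≈ 1.3165.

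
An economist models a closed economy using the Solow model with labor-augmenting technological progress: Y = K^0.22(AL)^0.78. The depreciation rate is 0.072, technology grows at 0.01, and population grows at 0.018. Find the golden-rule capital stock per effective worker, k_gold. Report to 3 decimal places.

k_gold ≈ 2.748

The effective depreciation rate is n + g + δ = 0.018 + 0.01 + 0.072 = 0.1.
Golden rule sets MPK = n+g+δ: 0.22·k^(0.22−1) = 0.1, so k_gold = (0.22/0.1)^(1/0.78) ≈ 2.7479.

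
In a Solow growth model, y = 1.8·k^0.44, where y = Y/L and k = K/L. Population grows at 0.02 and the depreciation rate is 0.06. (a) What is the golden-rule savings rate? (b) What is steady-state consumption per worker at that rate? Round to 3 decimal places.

The effective depreciation rate is n + δ = 0.02 + 0.06 = 0.08.
For Cobb-Douglas, s_gold equals capital's share: s_gold = 0.44.
At the golden rule the marginal product of capital equals n+δ: 0.44·1.8·k^(0.44−1) = 0.08. Solving, k_gold = (0.44·1.8/0.08)^(1/0.56) ≈ 59.9681.
y_gold = 1.8·59.9681^0.44 ≈ 10.9033; c_gold = (1−0.44)·y_gold ≈ 6.1058.

(a) s_gold = 0.440; (b) c_gold ≈ 6.106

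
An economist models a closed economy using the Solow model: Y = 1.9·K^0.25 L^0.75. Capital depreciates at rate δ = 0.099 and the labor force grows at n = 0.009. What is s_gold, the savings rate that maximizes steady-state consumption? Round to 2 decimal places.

The effective depreciation rate is n + δ = 0.009 + 0.099 = 0.108.
At the golden rule MPK = n+δ, and in any Cobb-Douglas steady state s = (n+δ)·k/y = MPK·k/y = capital's share 0.25.

s_gold = 0.25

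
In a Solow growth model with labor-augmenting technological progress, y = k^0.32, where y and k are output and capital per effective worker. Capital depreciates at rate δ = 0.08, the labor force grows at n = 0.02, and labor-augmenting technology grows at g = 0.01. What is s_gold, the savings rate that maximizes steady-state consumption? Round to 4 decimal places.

Capital per effective worker breaks even when investment replaces (n + g + δ)·k; here n + g + δ = 0.11.
At the golden rule MPK = n+g+δ, and in any Cobb-Douglas steady state s = (n+g+δ)·k/y = MPK·k/y = capital's share 0.32.

s_gold = 0.3200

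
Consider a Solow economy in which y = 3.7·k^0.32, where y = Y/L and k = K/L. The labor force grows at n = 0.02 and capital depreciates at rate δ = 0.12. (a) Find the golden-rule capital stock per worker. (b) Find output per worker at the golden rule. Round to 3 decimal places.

(a) k_gold ≈ 23.097; (b) y_gold ≈ 10.105

n + δ = 0.02 + 0.12 = 0.14.
Setting f'(k) = n+δ gives 0.32·3.7·k^(0.32−1) = 0.14, hence k_gold = (0.32·3.7/0.14)^(1/0.68) ≈ 23.0975.
y_gold = 3.7·23.0975^0.32 ≈ 10.1051.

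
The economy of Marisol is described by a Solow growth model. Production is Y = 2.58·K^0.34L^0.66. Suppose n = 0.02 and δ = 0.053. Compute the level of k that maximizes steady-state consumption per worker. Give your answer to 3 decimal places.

k_gold ≈ 43.254

The effective depreciation rate is n + δ = 0.02 + 0.053 = 0.073.
Golden rule sets MPK = n+δ: 0.34·2.58·k^(0.34−1) = 0.073, so k_gold = (0.34·2.58/0.073)^(1/0.66) ≈ 43.2538.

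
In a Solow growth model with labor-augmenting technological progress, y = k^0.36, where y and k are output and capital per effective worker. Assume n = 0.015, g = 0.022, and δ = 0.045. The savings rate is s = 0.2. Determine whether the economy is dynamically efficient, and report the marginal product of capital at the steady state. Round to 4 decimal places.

Capital per effective worker breaks even when investment replaces (n + g + δ)·k; here n + g + δ = 0.082.
Steady-state k*: s·k^0.36 = 0.082·k gives k* = (0.2/0.082)^(1/0.64) ≈ 4.0274.
MPK = 0.36·4.0274^(-0.64) ≈ 0.1476.
MPK > n+g+δ = 0.082, so the economy is dynamically efficient (under-saving).

dynamically efficient; MPK ≈ 0.1476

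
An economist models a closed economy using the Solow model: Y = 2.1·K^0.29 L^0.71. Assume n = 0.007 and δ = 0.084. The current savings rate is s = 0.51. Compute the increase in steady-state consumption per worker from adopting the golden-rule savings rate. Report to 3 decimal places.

Δc ≈ 0.424

Capital per worker breaks even when investment replaces (n + δ)·k; here n + δ = 0.091.
Current steady state (s = 0.51): k* = (0.51·2.1/0.091)^(1/0.71) ≈ 32.2178, y* = 2.1·32.2178^0.29 ≈ 5.7487, c* = (1−0.51)·5.7487 ≈ 2.8168.
At the golden rule the marginal product of capital equals n+δ: 0.29·2.1·k^(0.29−1) = 0.091. Solving, k_gold = (0.29·2.1/0.091)^(1/0.71) ≈ 14.5473.
y_gold = 2.1·14.5473^0.29 ≈ 4.5648, c_gold = y_gold − 0.091·k_gold ≈ 3.2410.
Gain: Δc = 3.2410 − 2.8168 ≈ 0.4242.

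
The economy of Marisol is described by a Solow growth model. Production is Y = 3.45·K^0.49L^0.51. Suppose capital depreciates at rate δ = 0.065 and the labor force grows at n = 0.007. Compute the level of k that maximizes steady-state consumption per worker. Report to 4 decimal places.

n + δ = 0.007 + 0.065 = 0.072.
Setting f'(k) = n+δ gives 0.49·3.45·k^(0.49−1) = 0.072, hence k_gold = (0.49·3.45/0.072)^(1/0.51) ≈ 487.0944.

k_gold ≈ 487.0944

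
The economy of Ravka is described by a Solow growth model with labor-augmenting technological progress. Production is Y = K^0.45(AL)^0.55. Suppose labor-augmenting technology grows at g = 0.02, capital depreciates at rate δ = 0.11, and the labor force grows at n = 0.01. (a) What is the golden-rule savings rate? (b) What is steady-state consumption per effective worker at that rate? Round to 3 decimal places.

(a) s_gold = 0.450; (b) c_gold ≈ 1.430

Capital per effective worker breaks even when investment replaces (n + g + δ)·k; here n + g + δ = 0.14.
For Cobb-Douglas, s_gold equals capital's share: s_gold = 0.45.
Maximizing c = f(k) − (n+g+δ)·k gives f'(k) = n+g+δ, i.e. 0.45·k^(0.45−1) = 0.14, so k_gold = (0.45/0.14)^(1/0.55) ≈ 8.3555.
y_gold = 8.3555^0.45 ≈ 2.5995; c_gold = (1−0.45)·y_gold ≈ 1.4297.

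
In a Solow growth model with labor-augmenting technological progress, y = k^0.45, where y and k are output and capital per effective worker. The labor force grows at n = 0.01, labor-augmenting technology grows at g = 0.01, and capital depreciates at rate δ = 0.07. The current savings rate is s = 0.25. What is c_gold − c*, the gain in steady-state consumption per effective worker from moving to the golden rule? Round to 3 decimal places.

Δc ≈ 0.322

Capital per effective worker breaks even when investment replaces (n + g + δ)·k; here n + g + δ = 0.09.
Current steady state (s = 0.25): k* = (0.25/0.09)^(1/0.55) ≈ 6.4080, y* = 6.4080^0.45 ≈ 2.3069, c* = (1−0.25)·2.3069 ≈ 1.7302.
At the golden rule the marginal product of capital equals n+g+δ: 0.45·k^(0.45−1) = 0.09. Solving, k_gold = (0.45/0.09)^(1/0.55) ≈ 18.6575.
y_gold = 18.6575^0.45 ≈ 3.7315, c_gold = y_gold − 0.09·k_gold ≈ 2.0523.
Gain: Δc = 2.0523 − 1.7302 ≈ 0.3222.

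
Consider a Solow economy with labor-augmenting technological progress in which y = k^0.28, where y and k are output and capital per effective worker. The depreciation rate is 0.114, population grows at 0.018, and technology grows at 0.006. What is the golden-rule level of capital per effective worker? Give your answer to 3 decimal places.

The effective depreciation rate is n + g + δ = 0.018 + 0.006 + 0.114 = 0.138.
At the golden rule the marginal product of capital equals n+g+δ: 0.28·k^(0.28−1) = 0.138. Solving, k_gold = (0.28/0.138)^(1/0.72) ≈ 2.6716.

k_gold ≈ 2.672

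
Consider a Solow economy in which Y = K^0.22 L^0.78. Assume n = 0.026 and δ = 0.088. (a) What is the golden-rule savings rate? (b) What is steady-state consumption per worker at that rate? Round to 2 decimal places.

(a) s_gold = 0.22; (b) c_gold ≈ 0.94

n + δ = 0.026 + 0.088 = 0.114.
For Cobb-Douglas, s_gold equals capital's share: s_gold = 0.22.
At the golden rule the marginal product of capital equals n+δ: 0.22·k^(0.22−1) = 0.114. Solving, k_gold = (0.22/0.114)^(1/0.78) ≈ 2.3230.
y_gold = 2.3230^0.22 ≈ 1.2037; c_gold = (1−0.22)·y_gold ≈ 0.9389.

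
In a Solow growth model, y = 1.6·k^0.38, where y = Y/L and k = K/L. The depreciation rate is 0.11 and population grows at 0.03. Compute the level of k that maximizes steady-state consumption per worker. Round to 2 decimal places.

k_gold ≈ 10.68

Break-even investment rate: n + δ = 0.03 + 0.11 = 0.14.
Maximizing c = f(k) − (n+δ)·k gives f'(k) = n+δ, i.e. 0.38·1.6·k^(0.38−1) = 0.14, so k_gold = (0.38·1.6/0.14)^(1/0.62) ≈ 10.6824.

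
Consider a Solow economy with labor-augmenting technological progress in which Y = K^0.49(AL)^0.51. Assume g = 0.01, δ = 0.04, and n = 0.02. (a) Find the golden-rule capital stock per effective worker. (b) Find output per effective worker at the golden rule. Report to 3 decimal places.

(a) k_gold ≈ 45.400; (b) y_gold ≈ 6.486

n + g + δ = 0.02 + 0.01 + 0.04 = 0.07.
Maximizing c = f(k) − (n+g+δ)·k gives f'(k) = n+g+δ, i.e. 0.49·k^(0.49−1) = 0.07, so k_gold = (0.49/0.07)^(1/0.51) ≈ 45.3999.
y_gold = 45.3999^0.49 ≈ 6.4857.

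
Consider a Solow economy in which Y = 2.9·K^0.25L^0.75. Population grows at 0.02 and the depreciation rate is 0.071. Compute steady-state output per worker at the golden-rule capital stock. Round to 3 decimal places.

y_gold ≈ 5.792

Break-even investment rate: n + δ = 0.02 + 0.071 = 0.091.
Setting f'(k) = n+δ gives 0.25·2.9·k^(0.25−1) = 0.091, hence k_gold = (0.25·2.9/0.091)^(1/0.75) ≈ 15.9121.
Output: y_gold = 2.9·k_gold^0.25 = 2.9·15.9121^0.25 ≈ 5.7920.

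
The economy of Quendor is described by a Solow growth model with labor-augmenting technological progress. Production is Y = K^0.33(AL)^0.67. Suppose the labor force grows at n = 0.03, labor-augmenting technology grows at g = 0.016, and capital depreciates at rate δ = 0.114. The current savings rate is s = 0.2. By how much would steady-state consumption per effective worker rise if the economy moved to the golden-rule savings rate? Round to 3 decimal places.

Capital per effective worker breaks even when investment replaces (n + g + δ)·k; here n + g + δ = 0.16.
Current steady state (s = 0.2): k* = (0.2/0.16)^(1/0.67) ≈ 1.3952, y* = 1.3952^0.33 ≈ 1.1162, c* = (1−0.2)·1.1162 ≈ 0.8929.
At the golden rule the marginal product of capital equals n+g+δ: 0.33·k^(0.33−1) = 0.16. Solving, k_gold = (0.33/0.16)^(1/0.67) ≈ 2.9461.
y_gold = 2.9461^0.33 ≈ 1.4284, c_gold = y_gold − 0.16·k_gold ≈ 0.9570.
Gain: Δc = 0.9570 − 0.8929 ≈ 0.0641.

Δc ≈ 0.064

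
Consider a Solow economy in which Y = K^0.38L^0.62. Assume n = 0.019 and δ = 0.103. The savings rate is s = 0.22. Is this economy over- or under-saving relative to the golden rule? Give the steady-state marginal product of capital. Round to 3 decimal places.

under-saving; MPK ≈ 0.211

n + δ = 0.019 + 0.103 = 0.122.
Steady-state k*: s·k^0.38 = 0.122·k gives k* = (0.22/0.122)^(1/0.62) ≈ 2.5882.
MPK = 0.38·2.5882^(-0.62) ≈ 0.2107.
MPK > n+δ = 0.122, so the economy is dynamically efficient (under-saving).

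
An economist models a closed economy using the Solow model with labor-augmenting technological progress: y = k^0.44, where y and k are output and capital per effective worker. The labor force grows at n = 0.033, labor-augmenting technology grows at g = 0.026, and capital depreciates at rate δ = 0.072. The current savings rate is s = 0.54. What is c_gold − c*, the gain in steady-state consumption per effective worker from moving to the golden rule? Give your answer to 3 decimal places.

Δc ≈ 0.051

n + g + δ = 0.033 + 0.026 + 0.072 = 0.131.
Current steady state (s = 0.54): k* = (0.54/0.131)^(1/0.56) ≈ 12.5439, y* = 12.5439^0.44 ≈ 3.0431, c* = (1−0.54)·3.0431 ≈ 1.3998.
Setting f'(k) = n+g+δ gives 0.44·k^(0.44−1) = 0.131, hence k_gold = (0.44/0.131)^(1/0.56) ≈ 8.7018.
y_gold = 8.7018^0.44 ≈ 2.5908, c_gold = y_gold − 0.131·k_gold ≈ 1.4508.
Gain: Δc = 1.4508 − 1.3998 ≈ 0.0510.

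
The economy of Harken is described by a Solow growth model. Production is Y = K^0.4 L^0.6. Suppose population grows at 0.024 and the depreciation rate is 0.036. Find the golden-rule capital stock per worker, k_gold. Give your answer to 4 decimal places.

Break-even investment rate: n + δ = 0.024 + 0.036 = 0.06.
Maximizing c = f(k) − (n+δ)·k gives f'(k) = n+δ, i.e. 0.4·k^(0.4−1) = 0.06, so k_gold = (0.4/0.06)^(1/0.6) ≈ 23.6146.

k_gold ≈ 23.6146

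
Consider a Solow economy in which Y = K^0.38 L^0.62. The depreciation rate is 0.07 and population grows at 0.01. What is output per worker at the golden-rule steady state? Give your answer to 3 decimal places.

y_gold ≈ 2.599

Break-even investment rate: n + δ = 0.01 + 0.07 = 0.08.
Maximizing c = f(k) − (n+δ)·k gives f'(k) = n+δ, i.e. 0.38·k^(0.38−1) = 0.08, so k_gold = (0.38/0.08)^(1/0.62) ≈ 12.3436.
Output: y_gold = k_gold^0.38 = 12.3436^0.38 ≈ 2.5986.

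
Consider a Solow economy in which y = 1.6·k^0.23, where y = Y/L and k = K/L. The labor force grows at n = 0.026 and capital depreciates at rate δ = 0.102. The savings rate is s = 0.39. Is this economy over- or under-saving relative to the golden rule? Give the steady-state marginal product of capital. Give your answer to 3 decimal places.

Capital per worker breaks even when investment replaces (n + δ)·k; here n + δ = 0.128.
Steady-state k*: s·A·k^0.23 = 0.128·k gives k* = (0.39·1.6/0.128)^(1/0.77) ≈ 7.8248.
MPK = 0.23·1.6·7.8248^(-0.77) ≈ 0.0755.
MPK < n+δ = 0.128, so the economy is dynamically inefficient (over-saving).

over-saving; MPK ≈ 0.075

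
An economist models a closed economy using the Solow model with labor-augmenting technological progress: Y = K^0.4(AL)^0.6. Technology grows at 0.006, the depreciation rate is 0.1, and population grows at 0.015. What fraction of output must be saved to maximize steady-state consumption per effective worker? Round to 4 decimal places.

The effective depreciation rate is n + g + δ = 0.015 + 0.006 + 0.1 = 0.121.
At the golden rule MPK = n+g+δ, and in any Cobb-Douglas steady state s = (n+g+δ)·k/y = MPK·k/y = capital's share 0.4.

s_gold = 0.4000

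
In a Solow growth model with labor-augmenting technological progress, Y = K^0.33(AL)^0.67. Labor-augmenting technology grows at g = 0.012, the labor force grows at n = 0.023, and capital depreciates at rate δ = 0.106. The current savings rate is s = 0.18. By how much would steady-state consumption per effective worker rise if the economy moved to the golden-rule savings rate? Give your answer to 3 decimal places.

n + g + δ = 0.023 + 0.012 + 0.106 = 0.141.
Current steady state (s = 0.18): k* = (0.18/0.141)^(1/0.67) ≈ 1.4398, y* = 1.4398^0.33 ≈ 1.1278, c* = (1−0.18)·1.1278 ≈ 0.9248.
Setting f'(k) = n+g+δ gives 0.33·k^(0.33−1) = 0.141, hence k_gold = (0.33/0.141)^(1/0.67) ≈ 3.5578.
y_gold = 3.5578^0.33 ≈ 1.5202, c_gold = y_gold − 0.141·k_gold ≈ 1.0185.
Gain: Δc = 1.0185 − 0.9248 ≈ 0.0937.

Δc ≈ 0.094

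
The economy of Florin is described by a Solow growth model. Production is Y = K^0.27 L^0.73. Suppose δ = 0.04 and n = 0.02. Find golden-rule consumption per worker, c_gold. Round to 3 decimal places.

Break-even investment rate: n + δ = 0.02 + 0.04 = 0.06.
Maximizing c = f(k) − (n+δ)·k gives f'(k) = n+δ, i.e. 0.27·k^(0.27−1) = 0.06, so k_gold = (0.27/0.06)^(1/0.73) ≈ 7.8490.
y_gold = 7.8490^0.27 ≈ 1.7442.
c_gold = y_gold − (n+δ)·k_gold = 1.7442 − 0.06·7.8490 ≈ 1.2733.

c_gold ≈ 1.273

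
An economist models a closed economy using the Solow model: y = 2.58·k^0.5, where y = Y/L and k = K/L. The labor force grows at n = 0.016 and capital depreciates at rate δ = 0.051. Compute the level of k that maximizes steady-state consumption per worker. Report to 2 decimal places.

k_gold ≈ 370.71

n + δ = 0.016 + 0.051 = 0.067.
Maximizing c = f(k) − (n+δ)·k gives f'(k) = n+δ, i.e. 0.5·2.58·k^(0.5−1) = 0.067, so k_gold = (0.5·2.58/0.067)^(1/0.5) ≈ 370.7062.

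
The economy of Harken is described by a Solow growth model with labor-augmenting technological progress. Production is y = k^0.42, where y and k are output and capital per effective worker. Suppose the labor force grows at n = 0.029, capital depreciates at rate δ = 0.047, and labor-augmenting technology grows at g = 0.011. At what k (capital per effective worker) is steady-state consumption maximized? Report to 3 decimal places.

k_gold ≈ 15.095

Break-even investment rate: n + g + δ = 0.029 + 0.011 + 0.047 = 0.087.
At the golden rule the marginal product of capital equals n+g+δ: 0.42·k^(0.42−1) = 0.087. Solving, k_gold = (0.42/0.087)^(1/0.58) ≈ 15.0954.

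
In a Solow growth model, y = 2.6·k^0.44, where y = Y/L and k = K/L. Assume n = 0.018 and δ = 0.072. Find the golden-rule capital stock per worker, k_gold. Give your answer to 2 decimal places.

n + δ = 0.018 + 0.072 = 0.09.
Golden rule sets MPK = n+δ: 0.44·2.6·k^(0.44−1) = 0.09, so k_gold = (0.44·2.6/0.09)^(1/0.56) ≈ 93.7036.

k_gold ≈ 93.70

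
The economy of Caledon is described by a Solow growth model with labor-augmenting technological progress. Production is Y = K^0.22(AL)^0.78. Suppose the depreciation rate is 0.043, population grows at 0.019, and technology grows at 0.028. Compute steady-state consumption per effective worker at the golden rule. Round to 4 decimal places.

n + g + δ = 0.019 + 0.028 + 0.043 = 0.09.
Golden rule sets MPK = n+g+δ: 0.22·k^(0.22−1) = 0.09, so k_gold = (0.22/0.09)^(1/0.78) ≈ 3.1453.
y_gold = 3.1453^0.22 ≈ 1.2867.
c_gold = y_gold − (n+g+δ)·k_gold = 1.2867 − 0.09·3.1453 ≈ 1.0036.

c_gold ≈ 1.0036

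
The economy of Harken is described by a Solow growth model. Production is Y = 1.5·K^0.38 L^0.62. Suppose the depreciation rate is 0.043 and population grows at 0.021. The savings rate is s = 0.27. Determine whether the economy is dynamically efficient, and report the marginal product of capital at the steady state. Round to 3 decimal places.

Capital per worker breaks even when investment replaces (n + δ)·k; here n + δ = 0.064.
Steady-state k*: s·A·k^0.38 = 0.064·k gives k* = (0.27·1.5/0.064)^(1/0.62) ≈ 19.6056.
MPK = 0.38·1.5·19.6056^(-0.62) ≈ 0.0901.
MPK > n+δ = 0.064, so the economy is dynamically efficient (under-saving).

dynamically efficient; MPK ≈ 0.090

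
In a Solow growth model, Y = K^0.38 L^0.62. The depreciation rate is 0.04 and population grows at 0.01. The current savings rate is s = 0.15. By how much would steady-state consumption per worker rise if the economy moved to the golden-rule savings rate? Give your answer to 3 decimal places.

Δc ≈ 0.482

The effective depreciation rate is n + δ = 0.01 + 0.04 = 0.05.
Current steady state (s = 0.15): k* = (0.15/0.05)^(1/0.62) ≈ 5.8823, y* = 5.8823^0.38 ≈ 1.9608, c* = (1−0.15)·1.9608 ≈ 1.6667.
Setting f'(k) = n+δ gives 0.38·k^(0.38−1) = 0.05, hence k_gold = (0.38/0.05)^(1/0.62) ≈ 26.3431.
y_gold = 26.3431^0.38 ≈ 3.4662, c_gold = y_gold − 0.05·k_gold ≈ 2.1490.
Gain: Δc = 2.1490 − 1.6667 ≈ 0.4824.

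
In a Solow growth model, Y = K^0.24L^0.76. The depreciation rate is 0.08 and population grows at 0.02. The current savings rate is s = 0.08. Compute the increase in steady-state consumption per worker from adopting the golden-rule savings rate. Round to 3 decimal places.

Δc ≈ 0.145

Break-even investment rate: n + δ = 0.02 + 0.08 = 0.1.
Current steady state (s = 0.08): k* = (0.08/0.1)^(1/0.76) ≈ 0.7456, y* = 0.7456^0.24 ≈ 0.9320, c* = (1−0.08)·0.9320 ≈ 0.8574.
Setting f'(k) = n+δ gives 0.24·k^(0.24−1) = 0.1, hence k_gold = (0.24/0.1)^(1/0.76) ≈ 3.1643.
y_gold = 3.1643^0.24 ≈ 1.3185, c_gold = y_gold − 0.1·k_gold ≈ 1.0020.
Gain: Δc = 1.0020 − 0.8574 ≈ 0.1446.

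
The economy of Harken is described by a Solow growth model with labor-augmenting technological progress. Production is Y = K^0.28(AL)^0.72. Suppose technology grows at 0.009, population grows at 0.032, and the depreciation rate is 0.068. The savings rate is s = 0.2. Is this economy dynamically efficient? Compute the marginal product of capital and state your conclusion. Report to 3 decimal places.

The effective depreciation rate is n + g + δ = 0.032 + 0.009 + 0.068 = 0.109.
Steady-state k*: s·k^0.28 = 0.109·k gives k* = (0.2/0.109)^(1/0.72) ≈ 2.3234.
MPK = 0.28·2.3234^(-0.72) ≈ 0.1526.
MPK > n+g+δ = 0.109, so the economy is dynamically efficient (under-saving).

dynamically efficient; MPK ≈ 0.153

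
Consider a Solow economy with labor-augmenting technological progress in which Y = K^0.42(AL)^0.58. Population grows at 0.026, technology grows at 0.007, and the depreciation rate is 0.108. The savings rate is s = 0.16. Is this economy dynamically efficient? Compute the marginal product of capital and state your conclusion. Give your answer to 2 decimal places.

dynamically efficient; MPK ≈ 0.37

Break-even investment rate: n + g + δ = 0.026 + 0.007 + 0.108 = 0.141.
Steady-state k*: s·k^0.42 = 0.141·k gives k* = (0.16/0.141)^(1/0.58) ≈ 1.2435.
MPK = 0.42·1.2435^(-0.58) ≈ 0.3701.
MPK > n+g+δ = 0.141, so the economy is dynamically efficient (under-saving).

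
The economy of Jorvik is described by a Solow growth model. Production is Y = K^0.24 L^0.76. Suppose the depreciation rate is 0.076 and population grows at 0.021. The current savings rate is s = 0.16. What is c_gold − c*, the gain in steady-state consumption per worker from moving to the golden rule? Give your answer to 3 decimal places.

Δc ≈ 0.028

The effective depreciation rate is n + δ = 0.021 + 0.076 = 0.097.
Current steady state (s = 0.16): k* = (0.16/0.097)^(1/0.76) ≈ 1.9319, y* = 1.9319^0.24 ≈ 1.1712, c* = (1−0.16)·1.1712 ≈ 0.9838.
Maximizing c = f(k) − (n+δ)·k gives f'(k) = n+δ, i.e. 0.24·k^(0.24−1) = 0.097, so k_gold = (0.24/0.097)^(1/0.76) ≈ 3.2937.
y_gold = 3.2937^0.24 ≈ 1.3312, c_gold = y_gold − 0.097·k_gold ≈ 1.0117.
Gain: Δc = 1.0117 − 0.9838 ≈ 0.0279.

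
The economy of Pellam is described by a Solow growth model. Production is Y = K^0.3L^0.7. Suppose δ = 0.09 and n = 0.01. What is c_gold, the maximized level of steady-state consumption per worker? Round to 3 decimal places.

The effective depreciation rate is n + δ = 0.01 + 0.09 = 0.1.
Setting f'(k) = n+δ gives 0.3·k^(0.3−1) = 0.1, hence k_gold = (0.3/0.1)^(1/0.7) ≈ 4.8040.
y_gold = 4.8040^0.3 ≈ 1.6013.
c_gold = y_gold − (n+δ)·k_gold = 1.6013 − 0.1·4.8040 ≈ 1.1209.

c_gold ≈ 1.121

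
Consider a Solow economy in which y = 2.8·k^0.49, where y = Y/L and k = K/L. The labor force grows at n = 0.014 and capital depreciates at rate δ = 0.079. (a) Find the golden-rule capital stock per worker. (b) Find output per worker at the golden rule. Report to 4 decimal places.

n + δ = 0.014 + 0.079 = 0.093.
At the golden rule the marginal product of capital equals n+δ: 0.49·2.8·k^(0.49−1) = 0.093. Solving, k_gold = (0.49·2.8/0.093)^(1/0.51) ≈ 195.8413.
y_gold = 2.8·195.8413^0.49 ≈ 37.1699.

(a) k_gold ≈ 195.8413; (b) y_gold ≈ 37.1699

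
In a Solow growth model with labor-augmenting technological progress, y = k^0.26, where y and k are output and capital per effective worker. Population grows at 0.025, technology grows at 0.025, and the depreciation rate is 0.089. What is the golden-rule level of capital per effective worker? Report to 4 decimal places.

k_gold ≈ 2.3308

The effective depreciation rate is n + g + δ = 0.025 + 0.025 + 0.089 = 0.139.
Maximizing c = f(k) − (n+g+δ)·k gives f'(k) = n+g+δ, i.e. 0.26·k^(0.26−1) = 0.139, so k_gold = (0.26/0.139)^(1/0.74) ≈ 2.3308.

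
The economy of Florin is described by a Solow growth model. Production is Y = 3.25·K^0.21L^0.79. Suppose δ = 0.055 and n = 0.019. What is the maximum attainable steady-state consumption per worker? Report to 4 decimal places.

n + δ = 0.019 + 0.055 = 0.074.
Golden rule sets MPK = n+δ: 0.21·3.25·k^(0.21−1) = 0.074, so k_gold = (0.21·3.25/0.074)^(1/0.79) ≈ 16.6478.
y_gold = 3.25·16.6478^0.21 ≈ 5.8664.
c_gold = y_gold − (n+δ)·k_gold = 5.8664 − 0.074·16.6478 ≈ 4.6344.

c_gold ≈ 4.6344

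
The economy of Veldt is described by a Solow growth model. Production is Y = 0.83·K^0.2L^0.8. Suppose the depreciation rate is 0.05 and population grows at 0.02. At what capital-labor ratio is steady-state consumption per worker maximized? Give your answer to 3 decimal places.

Capital per worker breaks even when investment replaces (n + δ)·k; here n + δ = 0.07.
At the golden rule the marginal product of capital equals n+δ: 0.2·0.83·k^(0.2−1) = 0.07. Solving, k_gold = (0.2·0.83/0.07)^(1/0.8) ≈ 2.9428.

k_gold ≈ 2.943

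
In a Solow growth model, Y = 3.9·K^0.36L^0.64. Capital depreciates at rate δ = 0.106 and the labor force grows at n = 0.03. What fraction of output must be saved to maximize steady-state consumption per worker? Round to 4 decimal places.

s_gold = 0.3600

The effective depreciation rate is n + δ = 0.03 + 0.106 = 0.136.
At the golden rule MPK = n+δ, and in any Cobb-Douglas steady state s = (n+δ)·k/y = MPK·k/y = capital's share 0.36.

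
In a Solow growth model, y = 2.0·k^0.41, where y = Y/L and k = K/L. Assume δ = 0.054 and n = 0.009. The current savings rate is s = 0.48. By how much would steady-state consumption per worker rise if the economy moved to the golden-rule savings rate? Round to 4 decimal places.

Capital per worker breaks even when investment replaces (n + δ)·k; here n + δ = 0.063.
Current steady state (s = 0.48): k* = (0.48·2.0/0.063)^(1/0.59) ≈ 101.1503, y* = 2.0·101.1503^0.41 ≈ 13.2760, c* = (1−0.48)·13.2760 ≈ 6.9035.
Setting f'(k) = n+δ gives 0.41·2.0·k^(0.41−1) = 0.063, hence k_gold = (0.41·2.0/0.063)^(1/0.59) ≈ 77.4351.
y_gold = 2.0·77.4351^0.41 ≈ 11.8986, c_gold = y_gold − 0.063·k_gold ≈ 7.0202.
Gain: Δc = 7.0202 − 6.9035 ≈ 0.1166.

Δc ≈ 0.1166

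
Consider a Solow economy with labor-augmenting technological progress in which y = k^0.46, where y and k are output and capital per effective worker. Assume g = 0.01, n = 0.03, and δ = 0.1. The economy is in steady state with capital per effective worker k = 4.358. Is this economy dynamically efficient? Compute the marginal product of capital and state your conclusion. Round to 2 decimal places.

n + g + δ = 0.03 + 0.01 + 0.1 = 0.14.
MPK = 0.46·k^(0.46−1) = 0.46·4.358^(-0.54) ≈ 0.2078.
MPK > 0.14, so the economy is dynamically efficient (under-saving).

dynamically efficient; MPK ≈ 0.21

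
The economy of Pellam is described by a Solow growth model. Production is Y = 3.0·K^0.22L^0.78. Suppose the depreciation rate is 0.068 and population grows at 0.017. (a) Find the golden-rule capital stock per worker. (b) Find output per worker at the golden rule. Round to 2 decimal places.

(a) k_gold ≈ 13.84; (b) y_gold ≈ 5.35

n + δ = 0.017 + 0.068 = 0.085.
At the golden rule the marginal product of capital equals n+δ: 0.22·3.0·k^(0.22−1) = 0.085. Solving, k_gold = (0.22·3.0/0.085)^(1/0.78) ≈ 13.8416.
y_gold = 3.0·13.8416^0.22 ≈ 5.3479.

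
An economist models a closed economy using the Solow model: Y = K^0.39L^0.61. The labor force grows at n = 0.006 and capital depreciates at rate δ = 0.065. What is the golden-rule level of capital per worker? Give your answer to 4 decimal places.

Capital per worker breaks even when investment replaces (n + δ)·k; here n + δ = 0.071.
Golden rule sets MPK = n+δ: 0.39·k^(0.39−1) = 0.071, so k_gold = (0.39/0.071)^(1/0.61) ≈ 16.3229.

k_gold ≈ 16.3229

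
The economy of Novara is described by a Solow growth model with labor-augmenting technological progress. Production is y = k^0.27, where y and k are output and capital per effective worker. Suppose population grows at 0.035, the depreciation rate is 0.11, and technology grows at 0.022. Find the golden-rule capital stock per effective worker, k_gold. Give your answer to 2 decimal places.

k_gold ≈ 1.93

The effective depreciation rate is n + g + δ = 0.035 + 0.022 + 0.11 = 0.167.
At the golden rule the marginal product of capital equals n+g+δ: 0.27·k^(0.27−1) = 0.167. Solving, k_gold = (0.27/0.167)^(1/0.73) ≈ 1.9312.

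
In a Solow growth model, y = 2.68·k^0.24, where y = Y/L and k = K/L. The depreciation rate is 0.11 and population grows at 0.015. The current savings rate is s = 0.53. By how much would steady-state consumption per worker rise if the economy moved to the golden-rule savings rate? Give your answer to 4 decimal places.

Break-even investment rate: n + δ = 0.015 + 0.11 = 0.125.
Current steady state (s = 0.53): k* = (0.53·2.68/0.125)^(1/0.76) ≈ 24.4803, y* = 2.68·24.4803^0.24 ≈ 5.7737, c* = (1−0.53)·5.7737 ≈ 2.7136.
Maximizing c = f(k) − (n+δ)·k gives f'(k) = n+δ, i.e. 0.24·2.68·k^(0.24−1) = 0.125, so k_gold = (0.24·2.68/0.125)^(1/0.76) ≈ 8.6318.
y_gold = 2.68·8.6318^0.24 ≈ 4.4957, c_gold = y_gold − 0.125·k_gold ≈ 3.4167.
Gain: Δc = 3.4167 − 2.7136 ≈ 0.7031.

Δc ≈ 0.7031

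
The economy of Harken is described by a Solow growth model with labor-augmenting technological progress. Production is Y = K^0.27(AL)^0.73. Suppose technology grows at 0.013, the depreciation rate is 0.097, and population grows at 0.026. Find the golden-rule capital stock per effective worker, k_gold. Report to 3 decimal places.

k_gold ≈ 2.558

Break-even investment rate: n + g + δ = 0.026 + 0.013 + 0.097 = 0.136.
At the golden rule the marginal product of capital equals n+g+δ: 0.27·k^(0.27−1) = 0.136. Solving, k_gold = (0.27/0.136)^(1/0.73) ≈ 2.5585.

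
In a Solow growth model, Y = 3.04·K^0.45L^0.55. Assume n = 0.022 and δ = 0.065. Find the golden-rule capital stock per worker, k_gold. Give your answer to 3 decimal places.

The effective depreciation rate is n + δ = 0.022 + 0.065 = 0.087.
Maximizing c = f(k) − (n+δ)·k gives f'(k) = n+δ, i.e. 0.45·3.04·k^(0.45−1) = 0.087, so k_gold = (0.45·3.04/0.087)^(1/0.55) ≈ 149.8222.

k_gold ≈ 149.822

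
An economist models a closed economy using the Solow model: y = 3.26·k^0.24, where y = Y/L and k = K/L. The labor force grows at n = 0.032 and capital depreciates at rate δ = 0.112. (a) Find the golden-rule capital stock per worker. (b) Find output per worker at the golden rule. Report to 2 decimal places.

(a) k_gold ≈ 9.27; (b) y_gold ≈ 5.56

The effective depreciation rate is n + δ = 0.032 + 0.112 = 0.144.
Maximizing c = f(k) − (n+δ)·k gives f'(k) = n+δ, i.e. 0.24·3.26·k^(0.24−1) = 0.144, so k_gold = (0.24·3.26/0.144)^(1/0.76) ≈ 9.2724.
y_gold = 3.26·9.2724^0.24 ≈ 5.5634.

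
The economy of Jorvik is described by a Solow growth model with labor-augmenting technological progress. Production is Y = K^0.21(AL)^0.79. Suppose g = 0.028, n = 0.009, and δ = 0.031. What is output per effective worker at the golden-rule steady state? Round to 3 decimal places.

n + g + δ = 0.009 + 0.028 + 0.031 = 0.068.
Maximizing c = f(k) − (n+g+δ)·k gives f'(k) = n+g+δ, i.e. 0.21·k^(0.21−1) = 0.068, so k_gold = (0.21/0.068)^(1/0.79) ≈ 4.1676.
Output: y_gold = k_gold^0.21 = 4.1676^0.21 ≈ 1.3495.

y_gold ≈ 1.350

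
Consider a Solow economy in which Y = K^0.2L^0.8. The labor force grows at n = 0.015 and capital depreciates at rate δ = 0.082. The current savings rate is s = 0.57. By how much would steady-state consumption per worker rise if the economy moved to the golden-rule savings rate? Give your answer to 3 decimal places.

Δc ≈ 0.289

Break-even investment rate: n + δ = 0.015 + 0.082 = 0.097.
Current steady state (s = 0.57): k* = (0.57/0.097)^(1/0.8) ≈ 9.1491, y* = 9.1491^0.2 ≈ 1.5570, c* = (1−0.57)·1.5570 ≈ 0.6695.
Maximizing c = f(k) − (n+δ)·k gives f'(k) = n+δ, i.e. 0.2·k^(0.2−1) = 0.097, so k_gold = (0.2/0.097)^(1/0.8) ≈ 2.4707.
y_gold = 2.4707^0.2 ≈ 1.1983, c_gold = y_gold − 0.097·k_gold ≈ 0.9586.
Gain: Δc = 0.9586 − 0.6695 ≈ 0.2891.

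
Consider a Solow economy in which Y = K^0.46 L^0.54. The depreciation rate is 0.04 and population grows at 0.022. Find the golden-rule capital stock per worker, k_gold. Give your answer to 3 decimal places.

Capital per worker breaks even when investment replaces (n + δ)·k; here n + δ = 0.062.
At the golden rule the marginal product of capital equals n+δ: 0.46·k^(0.46−1) = 0.062. Solving, k_gold = (0.46/0.062)^(1/0.54) ≈ 40.9062.

k_gold ≈ 40.906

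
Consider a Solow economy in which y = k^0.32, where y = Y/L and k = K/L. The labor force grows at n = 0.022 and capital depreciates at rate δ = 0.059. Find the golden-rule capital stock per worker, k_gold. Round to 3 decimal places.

k_gold ≈ 7.541

The effective depreciation rate is n + δ = 0.022 + 0.059 = 0.081.
Setting f'(k) = n+δ gives 0.32·k^(0.32−1) = 0.081, hence k_gold = (0.32/0.081)^(1/0.68) ≈ 7.5413.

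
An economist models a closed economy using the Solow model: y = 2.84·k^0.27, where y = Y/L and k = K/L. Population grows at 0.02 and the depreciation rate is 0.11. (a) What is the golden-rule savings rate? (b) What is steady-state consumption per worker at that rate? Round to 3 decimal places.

n + δ = 0.02 + 0.11 = 0.13.
For Cobb-Douglas, s_gold equals capital's share: s_gold = 0.27.
At the golden rule the marginal product of capital equals n+δ: 0.27·2.84·k^(0.27−1) = 0.13. Solving, k_gold = (0.27·2.84/0.13)^(1/0.73) ≈ 11.3712.
y_gold = 2.84·11.3712^0.27 ≈ 5.4750; c_gold = (1−0.27)·y_gold ≈ 3.9968.

(a) s_gold = 0.270; (b) c_gold ≈ 3.997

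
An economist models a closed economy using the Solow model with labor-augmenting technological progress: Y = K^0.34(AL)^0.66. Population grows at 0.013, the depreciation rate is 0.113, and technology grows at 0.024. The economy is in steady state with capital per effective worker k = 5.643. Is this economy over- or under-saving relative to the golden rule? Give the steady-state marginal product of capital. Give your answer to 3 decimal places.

Capital per effective worker breaks even when investment replaces (n + g + δ)·k; here n + g + δ = 0.15.
MPK = 0.34·k^(0.34−1) = 0.34·5.643^(-0.66) ≈ 0.1085.
MPK < 0.15, so the economy is dynamically inefficient (over-saving).

over-saving; MPK ≈ 0.109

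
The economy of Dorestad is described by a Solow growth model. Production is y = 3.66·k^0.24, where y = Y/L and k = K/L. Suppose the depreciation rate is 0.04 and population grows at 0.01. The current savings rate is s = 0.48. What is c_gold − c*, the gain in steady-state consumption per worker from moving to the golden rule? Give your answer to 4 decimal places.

n + δ = 0.01 + 0.04 = 0.05.
Current steady state (s = 0.48): k* = (0.48·3.66/0.05)^(1/0.76) ≈ 108.1147, y* = 3.66·108.1147^0.24 ≈ 11.2619, c* = (1−0.48)·11.2619 ≈ 5.8562.
Golden rule sets MPK = n+δ: 0.24·3.66·k^(0.24−1) = 0.05, so k_gold = (0.24·3.66/0.05)^(1/0.76) ≈ 43.4303.
y_gold = 3.66·43.4303^0.24 ≈ 9.0480, c_gold = y_gold − 0.05·k_gold ≈ 6.8765.
Gain: Δc = 6.8765 − 5.8562 ≈ 1.0202.

Δc ≈ 1.0202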